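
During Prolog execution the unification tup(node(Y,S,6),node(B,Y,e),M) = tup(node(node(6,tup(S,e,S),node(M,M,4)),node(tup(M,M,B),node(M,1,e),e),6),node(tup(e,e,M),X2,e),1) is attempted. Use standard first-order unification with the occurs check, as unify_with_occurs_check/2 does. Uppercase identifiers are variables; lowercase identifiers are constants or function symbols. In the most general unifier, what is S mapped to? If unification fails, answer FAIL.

Decompose tup/3: node(Y,S,6) = node(node(6,tup(S,e,S),node(M,M,4)),node(tup(M,M,B),node(M,1,e),e),6),  node(B,Y,e) = node(tup(e,e,M),X2,e),  M = 1.
Decompose node/3: Y = node(6,tup(S,e,S),node(M,M,4)),  S = node(tup(M,M,B),node(M,1,e),e),  6 = 6.
Bind Y := node(6,tup(S,e,S),node(M,M,4)); substituting into the one remaining equation that mentions Y gives: node(B,node(6,tup(S,e,S),node(M,M,4)),e) = node(tup(e,e,M),X2,e).
Bind S := node(tup(M,M,B),node(M,1,e),e); substituting into the one remaining equation that mentions S gives: node(B,node(6,tup(node(tup(M,M,B),node(M,1,e),e),e,node(tup(M,M,B),node(M,1,e),e)),node(M,M,4)),e) = node(tup(e,e,M),X2,e). Substituting into the earlier binding gives Y := node(6,tup(node(tup(M,M,B),node(M,1,e),e),e,node(tup(M,M,B),node(M,1,e),e)),node(M,M,4)).
Delete trivial equation 6 = 6.
Decompose node/3: B = tup(e,e,M),  node(6,tup(node(tup(M,M,B),node(M,1,e),e),e,node(tup(M,M,B),node(M,1,e),e)),node(M,M,4)) = X2,  e = e.
Bind B := tup(e,e,M); substituting into the one remaining equation that mentions B gives: node(6,tup(node(tup(M,M,tup(e,e,M)),node(M,1,e),e),e,node(tup(M,M,tup(e,e,M)),node(M,1,e),e)),node(M,M,4)) = X2. Substituting into the earlier bindings gives Y := node(6,tup(node(tup(M,M,tup(e,e,M)),node(M,1,e),e),e,node(tup(M,M,tup(e,e,M)),node(M,1,e),e)),node(M,M,4)), S := node(tup(M,M,tup(e,e,M)),node(M,1,e),e).
Bind X2 := node(6,tup(node(tup(M,M,tup(e,e,M)),node(M,1,e),e),e,node(tup(M,M,tup(e,e,M)),node(M,1,e),e)),node(M,M,4)); no other remaining equation mentions X2.
Delete trivial equation e = e.
Bind M := 1. Substituting into the earlier bindings gives Y := node(6,tup(node(tup(1,1,tup(e,e,1)),node(1,1,e),e),e,node(tup(1,1,tup(e,e,1)),node(1,1,e),e)),node(1,1,4)), S := node(tup(1,1,tup(e,e,1)),node(1,1,e),e), B := tup(e,e,1), X2 := node(6,tup(node(tup(1,1,tup(e,e,1)),node(1,1,e),e),e,node(tup(1,1,tup(e,e,1)),node(1,1,e),e)),node(1,1,4)).
MGU = { Y -> node(6,tup(node(tup(1,1,tup(e,e,1)),node(1,1,e),e),e,node(tup(1,1,tup(e,e,1)),node(1,1,e),e)),node(1,1,4)), S -> node(tup(1,1,tup(e,e,1)),node(1,1,e),e), B -> tup(e,e,1), X2 -> node(6,tup(node(tup(1,1,tup(e,e,1)),node(1,1,e),e),e,node(tup(1,1,tup(e,e,1)),node(1,1,e),e)),node(1,1,4)), M -> 1 }, so S -> node(tup(1,1,tup(e,e,1)),node(1,1,e),e).

node(tup(1,1,tup(e,e,1)),node(1,1,e),e)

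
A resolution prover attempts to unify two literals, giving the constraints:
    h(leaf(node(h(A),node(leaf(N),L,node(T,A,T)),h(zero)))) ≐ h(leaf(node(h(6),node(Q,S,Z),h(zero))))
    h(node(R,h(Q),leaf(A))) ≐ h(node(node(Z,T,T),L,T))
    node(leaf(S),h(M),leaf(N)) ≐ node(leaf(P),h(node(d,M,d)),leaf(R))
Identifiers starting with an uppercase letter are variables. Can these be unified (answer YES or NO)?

NO

Decompose h/1: leaf(node(h(A),node(leaf(N),L,node(T,A,T)),h(zero))) ≐ leaf(node(h(6),node(Q,S,Z),h(zero))).
Decompose leaf/1: node(h(A),node(leaf(N),L,node(T,A,T)),h(zero)) ≐ node(h(6),node(Q,S,Z),h(zero)).
Decompose node/3: h(A) ≐ h(6),  node(leaf(N),L,node(T,A,T)) ≐ node(Q,S,Z),  h(zero) ≐ h(zero).
Decompose h/1: A ≐ 6.
Bind A := 6; substituting into the 2 remaining equations that mention A gives: node(leaf(N),L,node(T,6,T)) ≐ node(Q,S,Z),  h(node(R,h(Q),leaf(6))) ≐ h(node(node(Z,T,T),L,T)).
Decompose node/3: leaf(N) ≐ Q,  L ≐ S,  node(T,6,T) ≐ Z.
Bind Q := leaf(N); substituting into the one remaining equation that mentions Q gives: h(node(R,h(leaf(N)),leaf(6))) ≐ h(node(node(Z,T,T),L,T)).
Bind L := S; substituting into the one remaining equation that mentions L gives: h(node(R,h(leaf(N)),leaf(6))) ≐ h(node(node(Z,T,T),S,T)).
Bind Z := node(T,6,T); substituting into the one remaining equation that mentions Z gives: h(node(R,h(leaf(N)),leaf(6))) ≐ h(node(node(node(T,6,T),T,T),S,T)).
Delete trivial equation h(zero) ≐ h(zero).
Decompose h/1: node(R,h(leaf(N)),leaf(6)) ≐ node(node(node(T,6,T),T,T),S,T).
Decompose node/3: R ≐ node(node(T,6,T),T,T),  h(leaf(N)) ≐ S,  leaf(6) ≐ T.
Bind R := node(node(T,6,T),T,T); substituting into the one remaining equation that mentions R gives: node(leaf(S),h(M),leaf(N)) ≐ node(leaf(P),h(node(d,M,d)),leaf(node(node(T,6,T),T,T))).
Bind S := h(leaf(N)); substituting into the one remaining equation that mentions S gives: node(leaf(h(leaf(N))),h(M),leaf(N)) ≐ node(leaf(P),h(node(d,M,d)),leaf(node(node(T,6,T),T,T))). Substituting into the earlier binding gives L := h(leaf(N)).
Bind T := leaf(6); substituting into the remaining equation gives: node(leaf(h(leaf(N))),h(M),leaf(N)) ≐ node(leaf(P),h(node(d,M,d)),leaf(node(node(leaf(6),6,leaf(6)),leaf(6),leaf(6)))). Substituting into the earlier bindings gives Z := node(leaf(6),6,leaf(6)), R := node(node(leaf(6),6,leaf(6)),leaf(6),leaf(6)).
Decompose node/3: leaf(h(leaf(N))) ≐ leaf(P),  h(M) ≐ h(node(d,M,d)),  leaf(N) ≐ leaf(node(node(leaf(6),6,leaf(6)),leaf(6),leaf(6))).
Decompose leaf/1: h(leaf(N)) ≐ P.
Bind P := h(leaf(N)); no other remaining equation mentions P.
Decompose h/1: M ≐ node(d,M,d).
Occurs check fails: M occurs in node(d,M,d); the equation M ≐ node(d,M,d) has no finite solution.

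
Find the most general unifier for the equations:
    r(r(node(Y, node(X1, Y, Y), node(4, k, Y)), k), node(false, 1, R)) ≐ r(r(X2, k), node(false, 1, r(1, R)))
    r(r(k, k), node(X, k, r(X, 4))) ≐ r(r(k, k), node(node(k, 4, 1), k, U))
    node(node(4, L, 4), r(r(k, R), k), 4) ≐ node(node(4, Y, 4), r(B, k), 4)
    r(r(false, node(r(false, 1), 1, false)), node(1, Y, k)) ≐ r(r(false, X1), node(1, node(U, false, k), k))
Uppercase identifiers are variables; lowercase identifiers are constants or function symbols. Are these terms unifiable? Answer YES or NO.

NO

Decompose r/2: r(node(Y, node(X1, Y, Y), node(4, k, Y)), k) ≐ r(X2, k),  node(false, 1, R) ≐ node(false, 1, r(1, R)).
Decompose r/2: node(Y, node(X1, Y, Y), node(4, k, Y)) ≐ X2,  k ≐ k.
Bind X2 := node(Y, node(X1, Y, Y), node(4, k, Y)); no other remaining equation mentions X2.
Delete trivial equation k ≐ k.
Decompose node/3: false ≐ false,  1 ≐ 1,  R ≐ r(1, R).
Delete trivial equation false ≐ false.
Delete trivial equation 1 ≐ 1.
Occurs check fails: R occurs in r(1, R); the equation R ≐ r(1, R) has no finite solution.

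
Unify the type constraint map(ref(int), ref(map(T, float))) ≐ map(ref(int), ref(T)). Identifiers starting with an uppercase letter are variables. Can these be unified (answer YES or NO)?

Decompose map/2: ref(int) ≐ ref(int),  ref(map(T, float)) ≐ ref(T).
Delete trivial equation ref(int) ≐ ref(int).
Decompose ref/1: map(T, float) ≐ T.
Occurs check fails: T occurs in map(T, float); the equation T ≐ map(T, float) has no finite solution.

NO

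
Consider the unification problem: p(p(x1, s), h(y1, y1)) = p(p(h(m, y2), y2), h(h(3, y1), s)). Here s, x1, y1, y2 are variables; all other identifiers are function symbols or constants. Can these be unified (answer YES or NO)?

Decompose p/2: p(x1, s) = p(h(m, y2), y2),  h(y1, y1) = h(h(3, y1), s).
Decompose p/2: x1 = h(m, y2),  s = y2.
Bind x1 := h(m, y2); no other remaining equation mentions x1.
Bind s := y2; substituting into the remaining equation gives: h(y1, y1) = h(h(3, y1), y2).
Decompose h/2: y1 = h(3, y1),  y1 = y2.
Occurs check fails: y1 occurs in h(3, y1); the equation y1 = h(3, y1) has no finite solution.

NO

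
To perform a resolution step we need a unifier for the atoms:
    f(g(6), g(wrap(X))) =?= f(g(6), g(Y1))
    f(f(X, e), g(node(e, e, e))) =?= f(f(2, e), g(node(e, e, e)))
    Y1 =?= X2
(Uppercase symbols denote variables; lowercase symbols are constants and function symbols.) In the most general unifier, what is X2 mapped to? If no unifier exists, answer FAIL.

Decompose f/2: g(6) =?= g(6),  g(wrap(X)) =?= g(Y1).
Delete trivial equation g(6) =?= g(6).
Decompose g/1: wrap(X) =?= Y1.
Bind Y1 := wrap(X); substituting into the one remaining equation that mentions Y1 gives: wrap(X) =?= X2.
Decompose f/2: f(X, e) =?= f(2, e),  g(node(e, e, e)) =?= g(node(e, e, e)).
Decompose f/2: X =?= 2,  e =?= e.
Bind X := 2; substituting into the one remaining equation that mentions X gives: wrap(2) =?= X2. Substituting into the earlier binding gives Y1 := wrap(2).
Delete trivial equation e =?= e.
Delete trivial equation g(node(e, e, e)) =?= g(node(e, e, e)).
Bind X2 := wrap(2).
MGU = { Y1 := wrap(2), X := 2, X2 := wrap(2) }, so X2 := wrap(2).

wrap(2)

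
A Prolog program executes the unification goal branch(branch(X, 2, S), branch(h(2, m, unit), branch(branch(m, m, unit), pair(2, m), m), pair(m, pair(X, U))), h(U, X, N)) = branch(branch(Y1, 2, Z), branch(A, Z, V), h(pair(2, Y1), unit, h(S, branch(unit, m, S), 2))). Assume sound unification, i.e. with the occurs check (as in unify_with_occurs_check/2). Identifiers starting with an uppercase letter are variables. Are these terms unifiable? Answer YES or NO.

YES

Decompose branch/3: branch(X, 2, S) = branch(Y1, 2, Z),  branch(h(2, m, unit), branch(branch(m, m, unit), pair(2, m), m), pair(m, pair(X, U))) = branch(A, Z, V),  h(U, X, N) = h(pair(2, Y1), unit, h(S, branch(unit, m, S), 2)).
Decompose branch/3: X = Y1,  2 = 2,  S = Z.
Bind X := Y1; substituting into the 2 remaining equations that mention X gives: branch(h(2, m, unit), branch(branch(m, m, unit), pair(2, m), m), pair(m, pair(Y1, U))) = branch(A, Z, V),  h(U, Y1, N) = h(pair(2, Y1), unit, h(S, branch(unit, m, S), 2)).
Delete trivial equation 2 = 2.
Bind S := Z; substituting into the one remaining equation that mentions S gives: h(U, Y1, N) = h(pair(2, Y1), unit, h(Z, branch(unit, m, Z), 2)).
Decompose branch/3: h(2, m, unit) = A,  branch(branch(m, m, unit), pair(2, m), m) = Z,  pair(m, pair(Y1, U)) = V.
Bind A := h(2, m, unit); no other remaining equation mentions A.
Bind Z := branch(branch(m, m, unit), pair(2, m), m); substituting into the one remaining equation that mentions Z gives: h(U, Y1, N) = h(pair(2, Y1), unit, h(branch(branch(m, m, unit), pair(2, m), m), branch(unit, m, branch(branch(m, m, unit), pair(2, m), m)), 2)). Substituting into the earlier binding gives S := branch(branch(m, m, unit), pair(2, m), m).
Bind V := pair(m, pair(Y1, U)); no other remaining equation mentions V.
Decompose h/3: U = pair(2, Y1),  Y1 = unit,  N = h(branch(branch(m, m, unit), pair(2, m), m), branch(unit, m, branch(branch(m, m, unit), pair(2, m), m)), 2).
Bind U := pair(2, Y1); no other remaining equation mentions U. Substituting into the earlier binding gives V := pair(m, pair(Y1, pair(2, Y1))).
Bind Y1 := unit; no other remaining equation mentions Y1. Substituting into the earlier bindings gives X := unit, V := pair(m, pair(unit, pair(2, unit))), U := pair(2, unit).
Bind N := h(branch(branch(m, m, unit), pair(2, m), m), branch(unit, m, branch(branch(m, m, unit), pair(2, m), m)), 2).
No equations remain and no clash or occurs-check failure arose, so a unifier exists.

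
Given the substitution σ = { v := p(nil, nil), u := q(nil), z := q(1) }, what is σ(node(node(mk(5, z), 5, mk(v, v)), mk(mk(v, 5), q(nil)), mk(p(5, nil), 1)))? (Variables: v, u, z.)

Replace each occurrence of v with p(nil, nil).
Replace each occurrence of z with q(1).
Result: node(node(mk(5, q(1)), 5, mk(p(nil, nil), p(nil, nil))), mk(mk(p(nil, nil), 5), q(nil)), mk(p(5, nil), 1)).

node(node(mk(5, q(1)), 5, mk(p(nil, nil), p(nil, nil))), mk(mk(p(nil, nil), 5), q(nil)), mk(p(5, nil), 1))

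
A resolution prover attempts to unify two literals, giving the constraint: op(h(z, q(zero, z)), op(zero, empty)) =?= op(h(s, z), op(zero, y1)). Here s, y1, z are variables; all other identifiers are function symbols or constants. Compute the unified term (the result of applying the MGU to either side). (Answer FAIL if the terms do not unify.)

Decompose op/2: h(z, q(zero, z)) =?= h(s, z),  op(zero, empty) =?= op(zero, y1).
Decompose h/2: z =?= s,  q(zero, z) =?= z.
Bind z := s; substituting into the one remaining equation that mentions z gives: q(zero, s) =?= s.
Occurs check fails: s occurs in q(zero, s); the equation s =?= q(zero, s) has no finite solution.

FAIL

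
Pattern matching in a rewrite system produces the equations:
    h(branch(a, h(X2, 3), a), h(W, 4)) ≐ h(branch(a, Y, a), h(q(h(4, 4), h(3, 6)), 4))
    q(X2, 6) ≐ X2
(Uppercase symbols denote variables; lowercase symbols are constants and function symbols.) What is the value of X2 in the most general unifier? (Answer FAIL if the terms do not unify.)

Decompose h/2: branch(a, h(X2, 3), a) ≐ branch(a, Y, a),  h(W, 4) ≐ h(q(h(4, 4), h(3, 6)), 4).
Decompose branch/3: a ≐ a,  h(X2, 3) ≐ Y,  a ≐ a.
Delete trivial equation a ≐ a.
Bind Y := h(X2, 3); no other remaining equation mentions Y.
Delete trivial equation a ≐ a.
Decompose h/2: W ≐ q(h(4, 4), h(3, 6)),  4 ≐ 4.
Bind W := q(h(4, 4), h(3, 6)); no other remaining equation mentions W.
Delete trivial equation 4 ≐ 4.
Occurs check fails: X2 occurs in q(X2, 6); the equation X2 ≐ q(X2, 6) has no finite solution.

FAIL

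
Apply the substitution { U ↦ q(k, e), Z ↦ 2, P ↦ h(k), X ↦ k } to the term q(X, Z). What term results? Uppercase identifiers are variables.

q(k, 2)

Replace each occurrence of Z with 2.
Replace each occurrence of X with k.
Result: q(k, 2).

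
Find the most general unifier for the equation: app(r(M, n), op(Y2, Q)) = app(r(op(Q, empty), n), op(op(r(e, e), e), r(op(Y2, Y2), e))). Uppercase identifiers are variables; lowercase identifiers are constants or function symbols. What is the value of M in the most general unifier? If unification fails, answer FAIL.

Decompose app/2: r(M, n) = r(op(Q, empty), n),  op(Y2, Q) = op(op(r(e, e), e), r(op(Y2, Y2), e)).
Decompose r/2: M = op(Q, empty),  n = n.
Bind M := op(Q, empty); no other remaining equation mentions M.
Delete trivial equation n = n.
Decompose op/2: Y2 = op(r(e, e), e),  Q = r(op(Y2, Y2), e).
Bind Y2 := op(r(e, e), e); substituting into the remaining equation gives: Q = r(op(op(r(e, e), e), op(r(e, e), e)), e).
Bind Q := r(op(op(r(e, e), e), op(r(e, e), e)), e). Substituting into the earlier binding gives M := op(r(op(op(r(e, e), e), op(r(e, e), e)), e), empty).
MGU = { M -> op(r(op(op(r(e, e), e), op(r(e, e), e)), e), empty), Y2 -> op(r(e, e), e), Q -> r(op(op(r(e, e), e), op(r(e, e), e)), e) }, so M -> op(r(op(op(r(e, e), e), op(r(e, e), e)), e), empty).

op(r(op(op(r(e, e), e), op(r(e, e), e)), e), empty)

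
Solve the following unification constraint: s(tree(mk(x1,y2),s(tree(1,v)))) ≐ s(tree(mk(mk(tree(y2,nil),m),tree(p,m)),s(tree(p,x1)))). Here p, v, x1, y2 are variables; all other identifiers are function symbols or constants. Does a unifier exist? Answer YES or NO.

YES

Decompose s/1: tree(mk(x1,y2),s(tree(1,v))) ≐ tree(mk(mk(tree(y2,nil),m),tree(p,m)),s(tree(p,x1))).
Decompose tree/2: mk(x1,y2) ≐ mk(mk(tree(y2,nil),m),tree(p,m)),  s(tree(1,v)) ≐ s(tree(p,x1)).
Decompose mk/2: x1 ≐ mk(tree(y2,nil),m),  y2 ≐ tree(p,m).
Bind x1 := mk(tree(y2,nil),m); substituting into the one remaining equation that mentions x1 gives: s(tree(1,v)) ≐ s(tree(p,mk(tree(y2,nil),m))).
Bind y2 := tree(p,m); substituting into the remaining equation gives: s(tree(1,v)) ≐ s(tree(p,mk(tree(tree(p,m),nil),m))). Substituting into the earlier binding gives x1 := mk(tree(tree(p,m),nil),m).
Decompose s/1: tree(1,v) ≐ tree(p,mk(tree(tree(p,m),nil),m)).
Decompose tree/2: 1 ≐ p,  v ≐ mk(tree(tree(p,m),nil),m).
Bind p := 1; substituting into the remaining equation gives: v ≐ mk(tree(tree(1,m),nil),m). Substituting into the earlier bindings gives x1 := mk(tree(tree(1,m),nil),m), y2 := tree(1,m).
Bind v := mk(tree(tree(1,m),nil),m).
No equations remain and no clash or occurs-check failure arose, so a unifier exists.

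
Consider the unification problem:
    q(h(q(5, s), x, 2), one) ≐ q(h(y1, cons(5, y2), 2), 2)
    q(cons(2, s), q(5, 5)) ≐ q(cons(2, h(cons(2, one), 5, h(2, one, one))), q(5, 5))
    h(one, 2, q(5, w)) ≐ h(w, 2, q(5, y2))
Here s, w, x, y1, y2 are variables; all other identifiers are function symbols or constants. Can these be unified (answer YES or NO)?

NO

Decompose q/2: h(q(5, s), x, 2) ≐ h(y1, cons(5, y2), 2),  one ≐ 2.
Decompose h/3: q(5, s) ≐ y1,  x ≐ cons(5, y2),  2 ≐ 2.
Bind y1 := q(5, s); no other remaining equation mentions y1.
Bind x := cons(5, y2); no other remaining equation mentions x.
Delete trivial equation 2 ≐ 2.
Clash: constants one and 2 differ; no unifier exists.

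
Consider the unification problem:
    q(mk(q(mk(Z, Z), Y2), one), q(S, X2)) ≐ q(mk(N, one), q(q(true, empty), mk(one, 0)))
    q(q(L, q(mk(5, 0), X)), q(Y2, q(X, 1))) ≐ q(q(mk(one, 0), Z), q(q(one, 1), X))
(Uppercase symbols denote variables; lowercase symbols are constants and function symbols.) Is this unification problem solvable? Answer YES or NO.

NO

Decompose q/2: mk(q(mk(Z, Z), Y2), one) ≐ mk(N, one),  q(S, X2) ≐ q(q(true, empty), mk(one, 0)).
Decompose mk/2: q(mk(Z, Z), Y2) ≐ N,  one ≐ one.
Bind N := q(mk(Z, Z), Y2); no other remaining equation mentions N.
Delete trivial equation one ≐ one.
Decompose q/2: S ≐ q(true, empty),  X2 ≐ mk(one, 0).
Bind S := q(true, empty); no other remaining equation mentions S.
Bind X2 := mk(one, 0); no other remaining equation mentions X2.
Decompose q/2: q(L, q(mk(5, 0), X)) ≐ q(mk(one, 0), Z),  q(Y2, q(X, 1)) ≐ q(q(one, 1), X).
Decompose q/2: L ≐ mk(one, 0),  q(mk(5, 0), X) ≐ Z.
Bind L := mk(one, 0); no other remaining equation mentions L.
Bind Z := q(mk(5, 0), X); no other remaining equation mentions Z. Substituting into the earlier binding gives N := q(mk(q(mk(5, 0), X), q(mk(5, 0), X)), Y2).
Decompose q/2: Y2 ≐ q(one, 1),  q(X, 1) ≐ X.
Bind Y2 := q(one, 1); no other remaining equation mentions Y2. Substituting into the earlier binding gives N := q(mk(q(mk(5, 0), X), q(mk(5, 0), X)), q(one, 1)).
Occurs check fails: X occurs in q(X, 1); the equation X ≐ q(X, 1) has no finite solution.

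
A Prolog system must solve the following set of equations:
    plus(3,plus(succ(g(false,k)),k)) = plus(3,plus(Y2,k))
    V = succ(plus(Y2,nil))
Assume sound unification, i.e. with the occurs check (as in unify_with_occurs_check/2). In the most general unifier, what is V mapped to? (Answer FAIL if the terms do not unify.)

Decompose plus/2: 3 = 3,  plus(succ(g(false,k)),k) = plus(Y2,k).
Delete trivial equation 3 = 3.
Decompose plus/2: succ(g(false,k)) = Y2,  k = k.
Bind Y2 := succ(g(false,k)); substituting into the one remaining equation that mentions Y2 gives: V = succ(plus(succ(g(false,k)),nil)).
Delete trivial equation k = k.
Bind V := succ(plus(succ(g(false,k)),nil)).
MGU = { Y2 = succ(g(false,k)), V = succ(plus(succ(g(false,k)),nil)) }, so V = succ(plus(succ(g(false,k)),nil)).

succ(plus(succ(g(false,k)),nil))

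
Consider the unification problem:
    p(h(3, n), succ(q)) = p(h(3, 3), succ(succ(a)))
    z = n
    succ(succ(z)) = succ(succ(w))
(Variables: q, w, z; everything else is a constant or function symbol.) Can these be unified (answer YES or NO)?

Decompose p/2: h(3, n) = h(3, 3),  succ(q) = succ(succ(a)).
Decompose h/2: 3 = 3,  n = 3.
Delete trivial equation 3 = 3.
Clash: constants n and 3 differ; no unifier exists.

NO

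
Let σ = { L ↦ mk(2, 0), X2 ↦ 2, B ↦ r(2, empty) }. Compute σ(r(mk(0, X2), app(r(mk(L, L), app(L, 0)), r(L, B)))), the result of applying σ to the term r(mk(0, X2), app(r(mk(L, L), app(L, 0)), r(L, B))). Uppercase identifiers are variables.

Replace each occurrence of L with mk(2, 0).
Replace each occurrence of X2 with 2.
Replace each occurrence of B with r(2, empty).
Result: r(mk(0, 2), app(r(mk(mk(2, 0), mk(2, 0)), app(mk(2, 0), 0)), r(mk(2, 0), r(2, empty)))).

r(mk(0, 2), app(r(mk(mk(2, 0), mk(2, 0)), app(mk(2, 0), 0)), r(mk(2, 0), r(2, empty))))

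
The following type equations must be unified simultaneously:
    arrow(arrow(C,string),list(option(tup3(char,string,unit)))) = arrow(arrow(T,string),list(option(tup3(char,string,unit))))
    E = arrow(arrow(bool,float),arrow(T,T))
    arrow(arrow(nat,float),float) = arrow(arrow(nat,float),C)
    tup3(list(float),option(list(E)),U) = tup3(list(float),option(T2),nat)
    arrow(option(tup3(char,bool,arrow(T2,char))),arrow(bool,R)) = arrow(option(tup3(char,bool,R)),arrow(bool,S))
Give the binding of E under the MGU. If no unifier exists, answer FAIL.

arrow(arrow(bool,float),arrow(float,float))

Decompose arrow/2: arrow(C,string) = arrow(T,string),  list(option(tup3(char,string,unit))) = list(option(tup3(char,string,unit))).
Decompose arrow/2: C = T,  string = string.
Bind C := T; substituting into the one remaining equation that mentions C gives: arrow(arrow(nat,float),float) = arrow(arrow(nat,float),T).
Delete trivial equation string = string.
Delete trivial equation list(option(tup3(char,string,unit))) = list(option(tup3(char,string,unit))).
Bind E := arrow(arrow(bool,float),arrow(T,T)); substituting into the one remaining equation that mentions E gives: tup3(list(float),option(list(arrow(arrow(bool,float),arrow(T,T)))),U) = tup3(list(float),option(T2),nat).
Decompose arrow/2: arrow(nat,float) = arrow(nat,float),  float = T.
Delete trivial equation arrow(nat,float) = arrow(nat,float).
Bind T := float; substituting into the one remaining equation that mentions T gives: tup3(list(float),option(list(arrow(arrow(bool,float),arrow(float,float)))),U) = tup3(list(float),option(T2),nat). Substituting into the earlier bindings gives C := float, E := arrow(arrow(bool,float),arrow(float,float)).
Decompose tup3/3: list(float) = list(float),  option(list(arrow(arrow(bool,float),arrow(float,float)))) = option(T2),  U = nat.
Delete trivial equation list(float) = list(float).
Decompose option/1: list(arrow(arrow(bool,float),arrow(float,float))) = T2.
Bind T2 := list(arrow(arrow(bool,float),arrow(float,float))); substituting into the one remaining equation that mentions T2 gives: arrow(option(tup3(char,bool,arrow(list(arrow(arrow(bool,float),arrow(float,float))),char))),arrow(bool,R)) = arrow(option(tup3(char,bool,R)),arrow(bool,S)).
Bind U := nat; no other remaining equation mentions U.
Decompose arrow/2: option(tup3(char,bool,arrow(list(arrow(arrow(bool,float),arrow(float,float))),char))) = option(tup3(char,bool,R)),  arrow(bool,R) = arrow(bool,S).
Decompose option/1: tup3(char,bool,arrow(list(arrow(arrow(bool,float),arrow(float,float))),char)) = tup3(char,bool,R).
Decompose tup3/3: char = char,  bool = bool,  arrow(list(arrow(arrow(bool,float),arrow(float,float))),char) = R.
Delete trivial equation char = char.
Delete trivial equation bool = bool.
Bind R := arrow(list(arrow(arrow(bool,float),arrow(float,float))),char); substituting into the remaining equation gives: arrow(bool,arrow(list(arrow(arrow(bool,float),arrow(float,float))),char)) = arrow(bool,S).
Decompose arrow/2: bool = bool,  arrow(list(arrow(arrow(bool,float),arrow(float,float))),char) = S.
Delete trivial equation bool = bool.
Bind S := arrow(list(arrow(arrow(bool,float),arrow(float,float))),char).
MGU = { C := float, E := arrow(arrow(bool,float),arrow(float,float)), T := float, T2 := list(arrow(arrow(bool,float),arrow(float,float))), U := nat, R := arrow(list(arrow(arrow(bool,float),arrow(float,float))),char), S := arrow(list(arrow(arrow(bool,float),arrow(float,float))),char) }, so E := arrow(arrow(bool,float),arrow(float,float)).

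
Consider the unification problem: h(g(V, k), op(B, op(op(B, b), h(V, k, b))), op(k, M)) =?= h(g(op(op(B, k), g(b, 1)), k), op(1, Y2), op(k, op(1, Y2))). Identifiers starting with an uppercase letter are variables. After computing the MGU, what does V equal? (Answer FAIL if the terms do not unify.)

Decompose h/3: g(V, k) =?= g(op(op(B, k), g(b, 1)), k),  op(B, op(op(B, b), h(V, k, b))) =?= op(1, Y2),  op(k, M) =?= op(k, op(1, Y2)).
Decompose g/2: V =?= op(op(B, k), g(b, 1)),  k =?= k.
Bind V := op(op(B, k), g(b, 1)); substituting into the one remaining equation that mentions V gives: op(B, op(op(B, b), h(op(op(B, k), g(b, 1)), k, b))) =?= op(1, Y2).
Delete trivial equation k =?= k.
Decompose op/2: B =?= 1,  op(op(B, b), h(op(op(B, k), g(b, 1)), k, b)) =?= Y2.
Bind B := 1; substituting into the one remaining equation that mentions B gives: op(op(1, b), h(op(op(1, k), g(b, 1)), k, b)) =?= Y2. Substituting into the earlier binding gives V := op(op(1, k), g(b, 1)).
Bind Y2 := op(op(1, b), h(op(op(1, k), g(b, 1)), k, b)); substituting into the remaining equation gives: op(k, M) =?= op(k, op(1, op(op(1, b), h(op(op(1, k), g(b, 1)), k, b)))).
Decompose op/2: k =?= k,  M =?= op(1, op(op(1, b), h(op(op(1, k), g(b, 1)), k, b))).
Delete trivial equation k =?= k.
Bind M := op(1, op(op(1, b), h(op(op(1, k), g(b, 1)), k, b))).
MGU = { V := op(op(1, k), g(b, 1)), B := 1, Y2 := op(op(1, b), h(op(op(1, k), g(b, 1)), k, b)), M := op(1, op(op(1, b), h(op(op(1, k), g(b, 1)), k, b))) }, so V := op(op(1, k), g(b, 1)).

op(op(1, k), g(b, 1))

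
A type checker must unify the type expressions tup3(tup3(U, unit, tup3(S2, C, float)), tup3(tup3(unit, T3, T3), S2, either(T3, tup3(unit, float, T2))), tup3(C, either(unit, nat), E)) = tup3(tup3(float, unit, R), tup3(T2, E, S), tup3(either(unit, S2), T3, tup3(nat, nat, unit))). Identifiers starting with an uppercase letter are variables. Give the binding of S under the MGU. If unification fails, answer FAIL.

Decompose tup3/3: tup3(U, unit, tup3(S2, C, float)) = tup3(float, unit, R),  tup3(tup3(unit, T3, T3), S2, either(T3, tup3(unit, float, T2))) = tup3(T2, E, S),  tup3(C, either(unit, nat), E) = tup3(either(unit, S2), T3, tup3(nat, nat, unit)).
Decompose tup3/3: U = float,  unit = unit,  tup3(S2, C, float) = R.
Bind U := float; no other remaining equation mentions U.
Delete trivial equation unit = unit.
Bind R := tup3(S2, C, float); no other remaining equation mentions R.
Decompose tup3/3: tup3(unit, T3, T3) = T2,  S2 = E,  either(T3, tup3(unit, float, T2)) = S.
Bind T2 := tup3(unit, T3, T3); substituting into the one remaining equation that mentions T2 gives: either(T3, tup3(unit, float, tup3(unit, T3, T3))) = S.
Bind S2 := E; substituting into the one remaining equation that mentions S2 gives: tup3(C, either(unit, nat), E) = tup3(either(unit, E), T3, tup3(nat, nat, unit)). Substituting into the earlier binding gives R := tup3(E, C, float).
Bind S := either(T3, tup3(unit, float, tup3(unit, T3, T3))); no other remaining equation mentions S.
Decompose tup3/3: C = either(unit, E),  either(unit, nat) = T3,  E = tup3(nat, nat, unit).
Bind C := either(unit, E); no other remaining equation mentions C. Substituting into the earlier binding gives R := tup3(E, either(unit, E), float).
Bind T3 := either(unit, nat); no other remaining equation mentions T3. Substituting into the earlier bindings gives T2 := tup3(unit, either(unit, nat), either(unit, nat)), S := either(either(unit, nat), tup3(unit, float, tup3(unit, either(unit, nat), either(unit, nat)))).
Bind E := tup3(nat, nat, unit). Substituting into the earlier bindings gives R := tup3(tup3(nat, nat, unit), either(unit, tup3(nat, nat, unit)), float), S2 := tup3(nat, nat, unit), C := either(unit, tup3(nat, nat, unit)).
MGU = { U -> float, R -> tup3(tup3(nat, nat, unit), either(unit, tup3(nat, nat, unit)), float), T2 -> tup3(unit, either(unit, nat), either(unit, nat)), S2 -> tup3(nat, nat, unit), S -> either(either(unit, nat), tup3(unit, float, tup3(unit, either(unit, nat), either(unit, nat)))), C -> either(unit, tup3(nat, nat, unit)), T3 -> either(unit, nat), E -> tup3(nat, nat, unit) }, so S -> either(either(unit, nat), tup3(unit, float, tup3(unit, either(unit, nat), either(unit, nat)))).

either(either(unit, nat), tup3(unit, float, tup3(unit, either(unit, nat), either(unit, nat))))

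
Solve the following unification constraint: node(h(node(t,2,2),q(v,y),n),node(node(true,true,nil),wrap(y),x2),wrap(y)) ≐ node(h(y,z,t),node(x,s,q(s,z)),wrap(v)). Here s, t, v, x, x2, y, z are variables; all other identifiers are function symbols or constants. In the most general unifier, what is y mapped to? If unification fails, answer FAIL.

Decompose node/3: h(node(t,2,2),q(v,y),n) ≐ h(y,z,t),  node(node(true,true,nil),wrap(y),x2) ≐ node(x,s,q(s,z)),  wrap(y) ≐ wrap(v).
Decompose h/3: node(t,2,2) ≐ y,  q(v,y) ≐ z,  n ≐ t.
Bind y := node(t,2,2); substituting into the 3 remaining equations that mention y gives: q(v,node(t,2,2)) ≐ z,  node(node(true,true,nil),wrap(node(t,2,2)),x2) ≐ node(x,s,q(s,z)),  wrap(node(t,2,2)) ≐ wrap(v).
Bind z := q(v,node(t,2,2)); substituting into the one remaining equation that mentions z gives: node(node(true,true,nil),wrap(node(t,2,2)),x2) ≐ node(x,s,q(s,q(v,node(t,2,2)))).
Bind t := n; substituting into the remaining equations gives: node(node(true,true,nil),wrap(node(n,2,2)),x2) ≐ node(x,s,q(s,q(v,node(n,2,2)))),  wrap(node(n,2,2)) ≐ wrap(v). Substituting into the earlier bindings gives y := node(n,2,2), z := q(v,node(n,2,2)).
Decompose node/3: node(true,true,nil) ≐ x,  wrap(node(n,2,2)) ≐ s,  x2 ≐ q(s,q(v,node(n,2,2))).
Bind x := node(true,true,nil); no other remaining equation mentions x.
Bind s := wrap(node(n,2,2)); substituting into the one remaining equation that mentions s gives: x2 ≐ q(wrap(node(n,2,2)),q(v,node(n,2,2))).
Bind x2 := q(wrap(node(n,2,2)),q(v,node(n,2,2))); no other remaining equation mentions x2.
Decompose wrap/1: node(n,2,2) ≐ v.
Bind v := node(n,2,2). Substituting into the earlier bindings gives z := q(node(n,2,2),node(n,2,2)), x2 := q(wrap(node(n,2,2)),q(node(n,2,2),node(n,2,2))).
MGU = { y -> node(n,2,2), z -> q(node(n,2,2),node(n,2,2)), t -> n, x -> node(true,true,nil), s -> wrap(node(n,2,2)), x2 -> q(wrap(node(n,2,2)),q(node(n,2,2),node(n,2,2))), v -> node(n,2,2) }, so y -> node(n,2,2).

node(n,2,2)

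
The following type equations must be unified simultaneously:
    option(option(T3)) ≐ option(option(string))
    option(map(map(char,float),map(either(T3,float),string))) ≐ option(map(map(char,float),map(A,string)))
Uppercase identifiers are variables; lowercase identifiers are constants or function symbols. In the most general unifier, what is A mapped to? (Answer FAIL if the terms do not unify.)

either(string,float)

Decompose option/1: option(T3) ≐ option(string).
Decompose option/1: T3 ≐ string.
Bind T3 := string; substituting into the remaining equation gives: option(map(map(char,float),map(either(string,float),string))) ≐ option(map(map(char,float),map(A,string))).
Decompose option/1: map(map(char,float),map(either(string,float),string)) ≐ map(map(char,float),map(A,string)).
Decompose map/2: map(char,float) ≐ map(char,float),  map(either(string,float),string) ≐ map(A,string).
Delete trivial equation map(char,float) ≐ map(char,float).
Decompose map/2: either(string,float) ≐ A,  string ≐ string.
Bind A := either(string,float); no other remaining equation mentions A.
Delete trivial equation string ≐ string.
MGU = { T3 -> string, A -> either(string,float) }, so A -> either(string,float).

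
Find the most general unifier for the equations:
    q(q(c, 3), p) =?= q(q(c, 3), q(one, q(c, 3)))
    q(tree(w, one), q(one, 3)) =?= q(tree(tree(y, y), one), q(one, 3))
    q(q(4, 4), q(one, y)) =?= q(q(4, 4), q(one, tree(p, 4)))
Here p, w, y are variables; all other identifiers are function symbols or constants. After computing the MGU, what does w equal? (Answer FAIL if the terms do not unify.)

Decompose q/2: q(c, 3) =?= q(c, 3),  p =?= q(one, q(c, 3)).
Delete trivial equation q(c, 3) =?= q(c, 3).
Bind p := q(one, q(c, 3)); substituting into the one remaining equation that mentions p gives: q(q(4, 4), q(one, y)) =?= q(q(4, 4), q(one, tree(q(one, q(c, 3)), 4))).
Decompose q/2: tree(w, one) =?= tree(tree(y, y), one),  q(one, 3) =?= q(one, 3).
Decompose tree/2: w =?= tree(y, y),  one =?= one.
Bind w := tree(y, y); no other remaining equation mentions w.
Delete trivial equation one =?= one.
Delete trivial equation q(one, 3) =?= q(one, 3).
Decompose q/2: q(4, 4) =?= q(4, 4),  q(one, y) =?= q(one, tree(q(one, q(c, 3)), 4)).
Delete trivial equation q(4, 4) =?= q(4, 4).
Decompose q/2: one =?= one,  y =?= tree(q(one, q(c, 3)), 4).
Delete trivial equation one =?= one.
Bind y := tree(q(one, q(c, 3)), 4). Substituting into the earlier binding gives w := tree(tree(q(one, q(c, 3)), 4), tree(q(one, q(c, 3)), 4)).
MGU = { p ↦ q(one, q(c, 3)), w ↦ tree(tree(q(one, q(c, 3)), 4), tree(q(one, q(c, 3)), 4)), y ↦ tree(q(one, q(c, 3)), 4) }, so w ↦ tree(tree(q(one, q(c, 3)), 4), tree(q(one, q(c, 3)), 4)).

tree(tree(q(one, q(c, 3)), 4), tree(q(one, q(c, 3)), 4))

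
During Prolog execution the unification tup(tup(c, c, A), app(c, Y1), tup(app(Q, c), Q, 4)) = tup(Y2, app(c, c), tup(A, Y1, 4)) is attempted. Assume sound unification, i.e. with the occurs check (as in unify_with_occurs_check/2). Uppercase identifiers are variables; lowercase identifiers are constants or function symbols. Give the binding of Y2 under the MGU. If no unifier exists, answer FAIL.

tup(c, c, app(c, c))

Decompose tup/3: tup(c, c, A) = Y2,  app(c, Y1) = app(c, c),  tup(app(Q, c), Q, 4) = tup(A, Y1, 4).
Bind Y2 := tup(c, c, A); no other remaining equation mentions Y2.
Decompose app/2: c = c,  Y1 = c.
Delete trivial equation c = c.
Bind Y1 := c; substituting into the remaining equation gives: tup(app(Q, c), Q, 4) = tup(A, c, 4).
Decompose tup/3: app(Q, c) = A,  Q = c,  4 = 4.
Bind A := app(Q, c); no other remaining equation mentions A. Substituting into the earlier binding gives Y2 := tup(c, c, app(Q, c)).
Bind Q := c; no other remaining equation mentions Q. Substituting into the earlier bindings gives Y2 := tup(c, c, app(c, c)), A := app(c, c).
Delete trivial equation 4 = 4.
MGU = { Y2 -> tup(c, c, app(c, c)), Y1 -> c, A -> app(c, c), Q -> c }, so Y2 -> tup(c, c, app(c, c)).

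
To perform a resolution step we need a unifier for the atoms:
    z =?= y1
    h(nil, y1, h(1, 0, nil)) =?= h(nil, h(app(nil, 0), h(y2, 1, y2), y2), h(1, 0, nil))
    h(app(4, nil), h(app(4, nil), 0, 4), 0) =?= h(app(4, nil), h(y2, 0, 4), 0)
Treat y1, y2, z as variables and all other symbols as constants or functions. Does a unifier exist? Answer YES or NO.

YES

Bind z := y1; no other remaining equation mentions z.
Decompose h/3: nil =?= nil,  y1 =?= h(app(nil, 0), h(y2, 1, y2), y2),  h(1, 0, nil) =?= h(1, 0, nil).
Delete trivial equation nil =?= nil.
Bind y1 := h(app(nil, 0), h(y2, 1, y2), y2); no other remaining equation mentions y1. Substituting into the earlier binding gives z := h(app(nil, 0), h(y2, 1, y2), y2).
Delete trivial equation h(1, 0, nil) =?= h(1, 0, nil).
Decompose h/3: app(4, nil) =?= app(4, nil),  h(app(4, nil), 0, 4) =?= h(y2, 0, 4),  0 =?= 0.
Delete trivial equation app(4, nil) =?= app(4, nil).
Decompose h/3: app(4, nil) =?= y2,  0 =?= 0,  4 =?= 4.
Bind y2 := app(4, nil); no other remaining equation mentions y2. Substituting into the earlier bindings gives z := h(app(nil, 0), h(app(4, nil), 1, app(4, nil)), app(4, nil)), y1 := h(app(nil, 0), h(app(4, nil), 1, app(4, nil)), app(4, nil)).
Delete trivial equation 0 =?= 0.
Delete trivial equation 4 =?= 4.
Delete trivial equation 0 =?= 0.
No equations remain and no clash or occurs-check failure arose, so a unifier exists.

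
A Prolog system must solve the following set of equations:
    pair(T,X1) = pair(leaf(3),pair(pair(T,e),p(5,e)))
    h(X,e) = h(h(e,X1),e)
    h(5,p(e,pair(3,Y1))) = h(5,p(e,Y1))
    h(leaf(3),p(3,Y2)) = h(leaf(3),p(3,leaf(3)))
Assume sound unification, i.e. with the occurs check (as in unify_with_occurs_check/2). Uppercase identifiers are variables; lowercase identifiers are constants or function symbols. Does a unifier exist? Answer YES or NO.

Decompose pair/2: T = leaf(3),  X1 = pair(pair(T,e),p(5,e)).
Bind T := leaf(3); substituting into the one remaining equation that mentions T gives: X1 = pair(pair(leaf(3),e),p(5,e)).
Bind X1 := pair(pair(leaf(3),e),p(5,e)); substituting into the one remaining equation that mentions X1 gives: h(X,e) = h(h(e,pair(pair(leaf(3),e),p(5,e))),e).
Decompose h/2: X = h(e,pair(pair(leaf(3),e),p(5,e))),  e = e.
Bind X := h(e,pair(pair(leaf(3),e),p(5,e))); no other remaining equation mentions X.
Delete trivial equation e = e.
Decompose h/2: 5 = 5,  p(e,pair(3,Y1)) = p(e,Y1).
Delete trivial equation 5 = 5.
Decompose p/2: e = e,  pair(3,Y1) = Y1.
Delete trivial equation e = e.
Occurs check fails: Y1 occurs in pair(3,Y1); the equation Y1 = pair(3,Y1) has no finite solution.

NO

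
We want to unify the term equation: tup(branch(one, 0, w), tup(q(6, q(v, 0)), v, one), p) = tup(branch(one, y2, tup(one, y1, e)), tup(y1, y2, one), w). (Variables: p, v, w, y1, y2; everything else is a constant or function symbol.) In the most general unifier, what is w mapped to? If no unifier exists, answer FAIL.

tup(one, q(6, q(0, 0)), e)

Decompose tup/3: branch(one, 0, w) = branch(one, y2, tup(one, y1, e)),  tup(q(6, q(v, 0)), v, one) = tup(y1, y2, one),  p = w.
Decompose branch/3: one = one,  0 = y2,  w = tup(one, y1, e).
Delete trivial equation one = one.
Bind y2 := 0; substituting into the one remaining equation that mentions y2 gives: tup(q(6, q(v, 0)), v, one) = tup(y1, 0, one).
Bind w := tup(one, y1, e); substituting into the one remaining equation that mentions w gives: p = tup(one, y1, e).
Decompose tup/3: q(6, q(v, 0)) = y1,  v = 0,  one = one.
Bind y1 := q(6, q(v, 0)); substituting into the one remaining equation that mentions y1 gives: p = tup(one, q(6, q(v, 0)), e). Substituting into the earlier binding gives w := tup(one, q(6, q(v, 0)), e).
Bind v := 0; substituting into the one remaining equation that mentions v gives: p = tup(one, q(6, q(0, 0)), e). Substituting into the earlier bindings gives w := tup(one, q(6, q(0, 0)), e), y1 := q(6, q(0, 0)).
Delete trivial equation one = one.
Bind p := tup(one, q(6, q(0, 0)), e).
MGU = { y2 := 0, w := tup(one, q(6, q(0, 0)), e), y1 := q(6, q(0, 0)), v := 0, p := tup(one, q(6, q(0, 0)), e) }, so w := tup(one, q(6, q(0, 0)), e).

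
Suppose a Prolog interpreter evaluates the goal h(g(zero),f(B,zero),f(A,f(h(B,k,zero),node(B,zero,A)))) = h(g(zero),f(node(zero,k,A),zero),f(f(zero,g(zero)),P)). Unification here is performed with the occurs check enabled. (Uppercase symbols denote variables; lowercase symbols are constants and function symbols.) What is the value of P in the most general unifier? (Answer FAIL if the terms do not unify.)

Decompose h/3: g(zero) = g(zero),  f(B,zero) = f(node(zero,k,A),zero),  f(A,f(h(B,k,zero),node(B,zero,A))) = f(f(zero,g(zero)),P).
Delete trivial equation g(zero) = g(zero).
Decompose f/2: B = node(zero,k,A),  zero = zero.
Bind B := node(zero,k,A); substituting into the one remaining equation that mentions B gives: f(A,f(h(node(zero,k,A),k,zero),node(node(zero,k,A),zero,A))) = f(f(zero,g(zero)),P).
Delete trivial equation zero = zero.
Decompose f/2: A = f(zero,g(zero)),  f(h(node(zero,k,A),k,zero),node(node(zero,k,A),zero,A)) = P.
Bind A := f(zero,g(zero)); substituting into the remaining equation gives: f(h(node(zero,k,f(zero,g(zero))),k,zero),node(node(zero,k,f(zero,g(zero))),zero,f(zero,g(zero)))) = P. Substituting into the earlier binding gives B := node(zero,k,f(zero,g(zero))).
Bind P := f(h(node(zero,k,f(zero,g(zero))),k,zero),node(node(zero,k,f(zero,g(zero))),zero,f(zero,g(zero)))).
MGU = { B = node(zero,k,f(zero,g(zero))), A = f(zero,g(zero)), P = f(h(node(zero,k,f(zero,g(zero))),k,zero),node(node(zero,k,f(zero,g(zero))),zero,f(zero,g(zero)))) }, so P = f(h(node(zero,k,f(zero,g(zero))),k,zero),node(node(zero,k,f(zero,g(zero))),zero,f(zero,g(zero)))).

f(h(node(zero,k,f(zero,g(zero))),k,zero),node(node(zero,k,f(zero,g(zero))),zero,f(zero,g(zero))))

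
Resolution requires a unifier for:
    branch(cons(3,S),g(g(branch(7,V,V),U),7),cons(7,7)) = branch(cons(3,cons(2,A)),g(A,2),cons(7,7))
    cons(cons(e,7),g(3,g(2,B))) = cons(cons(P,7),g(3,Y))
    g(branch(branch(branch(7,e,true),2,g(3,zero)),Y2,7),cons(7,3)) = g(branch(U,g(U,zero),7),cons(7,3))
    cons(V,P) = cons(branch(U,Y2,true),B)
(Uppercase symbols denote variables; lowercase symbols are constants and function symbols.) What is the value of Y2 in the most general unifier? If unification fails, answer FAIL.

FAIL

Decompose branch/3: cons(3,S) = cons(3,cons(2,A)),  g(g(branch(7,V,V),U),7) = g(A,2),  cons(7,7) = cons(7,7).
Decompose cons/2: 3 = 3,  S = cons(2,A).
Delete trivial equation 3 = 3.
Bind S := cons(2,A); no other remaining equation mentions S.
Decompose g/2: g(branch(7,V,V),U) = A,  7 = 2.
Bind A := g(branch(7,V,V),U); no other remaining equation mentions A. Substituting into the earlier binding gives S := cons(2,g(branch(7,V,V),U)).
Clash: constants 7 and 2 differ; no unifier exists.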